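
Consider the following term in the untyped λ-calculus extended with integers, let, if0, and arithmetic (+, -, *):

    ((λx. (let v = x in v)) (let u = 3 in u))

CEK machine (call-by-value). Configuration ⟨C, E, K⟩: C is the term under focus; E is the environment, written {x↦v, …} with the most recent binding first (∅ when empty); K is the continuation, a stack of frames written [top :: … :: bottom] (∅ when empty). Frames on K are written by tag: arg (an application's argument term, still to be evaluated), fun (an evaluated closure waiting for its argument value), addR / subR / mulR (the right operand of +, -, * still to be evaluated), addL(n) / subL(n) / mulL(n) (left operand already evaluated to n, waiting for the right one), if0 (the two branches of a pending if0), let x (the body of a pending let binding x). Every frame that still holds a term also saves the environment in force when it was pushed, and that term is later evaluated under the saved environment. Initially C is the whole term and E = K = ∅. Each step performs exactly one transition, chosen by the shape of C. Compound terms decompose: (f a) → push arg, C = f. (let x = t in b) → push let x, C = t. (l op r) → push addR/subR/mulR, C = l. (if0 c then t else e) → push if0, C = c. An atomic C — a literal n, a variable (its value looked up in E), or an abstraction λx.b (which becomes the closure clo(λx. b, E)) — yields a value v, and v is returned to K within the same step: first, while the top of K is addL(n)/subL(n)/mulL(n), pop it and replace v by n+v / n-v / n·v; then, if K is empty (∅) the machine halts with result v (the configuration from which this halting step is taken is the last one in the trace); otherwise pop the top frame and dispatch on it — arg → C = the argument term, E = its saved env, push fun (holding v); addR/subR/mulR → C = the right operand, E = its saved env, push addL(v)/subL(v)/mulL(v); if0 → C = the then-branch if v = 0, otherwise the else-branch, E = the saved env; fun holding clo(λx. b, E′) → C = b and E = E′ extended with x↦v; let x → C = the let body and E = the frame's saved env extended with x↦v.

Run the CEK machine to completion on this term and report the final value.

step 0: <C=((λx. (let v = x in v)) (let u = 3 in u)), E=∅, K=∅>
step 1: <C=(λx. (let v = x in v)), E=∅, K=[arg]>
step 2: <C=(let u = 3 in u), E=∅, K=[fun]>
step 3: <C=3, E=∅, K=[let u :: fun]>
step 4: <C=u, E={u↦3}, K=[fun]>
step 5: <C=(let v = x in v), E={x↦3}, K=∅>
step 6: <C=x, E={x↦3}, K=[let v]>
step 7: <C=v, E={v↦3, x↦3}, K=∅>
→ final value 3

Answer: 3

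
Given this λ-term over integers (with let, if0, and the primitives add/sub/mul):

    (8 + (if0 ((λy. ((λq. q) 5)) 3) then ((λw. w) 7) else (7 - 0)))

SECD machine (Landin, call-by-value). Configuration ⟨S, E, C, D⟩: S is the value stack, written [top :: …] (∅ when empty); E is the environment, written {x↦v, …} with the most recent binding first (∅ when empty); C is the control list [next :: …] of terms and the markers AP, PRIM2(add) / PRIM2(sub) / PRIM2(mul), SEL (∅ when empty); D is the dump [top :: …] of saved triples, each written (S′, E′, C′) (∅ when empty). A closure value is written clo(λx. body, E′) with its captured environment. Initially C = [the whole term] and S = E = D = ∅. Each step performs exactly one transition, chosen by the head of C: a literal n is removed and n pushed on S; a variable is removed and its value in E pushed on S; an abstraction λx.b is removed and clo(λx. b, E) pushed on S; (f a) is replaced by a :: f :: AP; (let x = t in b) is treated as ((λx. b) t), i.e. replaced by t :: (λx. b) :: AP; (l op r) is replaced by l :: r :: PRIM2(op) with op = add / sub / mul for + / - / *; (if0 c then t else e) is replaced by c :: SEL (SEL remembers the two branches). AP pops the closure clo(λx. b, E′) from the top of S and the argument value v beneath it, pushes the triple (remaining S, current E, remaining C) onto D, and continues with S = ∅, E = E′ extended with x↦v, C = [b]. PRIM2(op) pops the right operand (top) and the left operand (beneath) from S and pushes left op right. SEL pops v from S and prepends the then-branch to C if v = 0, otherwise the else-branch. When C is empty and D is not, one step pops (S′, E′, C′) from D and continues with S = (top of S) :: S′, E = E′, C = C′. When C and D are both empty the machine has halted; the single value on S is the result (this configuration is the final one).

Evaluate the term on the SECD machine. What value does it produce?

Answer: 15

Derivation:
step 0: ⟨S=∅; E=∅; C=[(8 + (if0 ((λy. ((λq. q) 5)) 3) then ((λw. w) 7) else (7 - 0)))]; D=∅⟩
step 1: ⟨S=∅; E=∅; C=[8 :: (if0 ((λy. ((λq. q) 5)) 3) then ((λw. w) 7) else (7 - 0)) :: PRIM2(add)]; D=∅⟩
step 2: ⟨S=[8]; E=∅; C=[(if0 ((λy. ((λq. q) 5)) 3) then ((λw. w) 7) else (7 - 0)) :: PRIM2(add)]; D=∅⟩
step 3: ⟨S=[8]; E=∅; C=[((λy. ((λq. q) 5)) 3) :: SEL :: PRIM2(add)]; D=∅⟩
step 4: ⟨S=[8]; E=∅; C=[3 :: (λy. ((λq. q) 5)) :: AP :: SEL :: PRIM2(add)]; D=∅⟩
step 5: ⟨S=[3 :: 8]; E=∅; C=[(λy. ((λq. q) 5)) :: AP :: SEL :: PRIM2(add)]; D=∅⟩
step 6: ⟨S=[clo(λy. ((λq. q) 5), ∅) :: 3 :: 8]; E=∅; C=[AP :: SEL :: PRIM2(add)]; D=∅⟩
step 7: ⟨S=∅; E={y↦3}; C=[((λq. q) 5)]; D=[([8], ∅, [SEL :: PRIM2(add)])]⟩
step 8: ⟨S=∅; E={y↦3}; C=[5 :: (λq. q) :: AP]; D=[([8], ∅, [SEL :: PRIM2(add)])]⟩
step 9: ⟨S=[5]; E={y↦3}; C=[(λq. q) :: AP]; D=[([8], ∅, [SEL :: PRIM2(add)])]⟩
step 10: ⟨S=[clo(λq. q, {y↦3}) :: 5]; E={y↦3}; C=[AP]; D=[([8], ∅, [SEL :: PRIM2(add)])]⟩
step 11: ⟨S=∅; E={q↦5, y↦3}; C=[q]; D=[(∅, {y↦3}, ∅) :: ([8], ∅, [SEL :: PRIM2(add)])]⟩
step 12: ⟨S=[5]; E={q↦5, y↦3}; C=∅; D=[(∅, {y↦3}, ∅) :: ([8], ∅, [SEL :: PRIM2(add)])]⟩
step 13: ⟨S=[5]; E={y↦3}; C=∅; D=[([8], ∅, [SEL :: PRIM2(add)])]⟩
step 14: ⟨S=[5 :: 8]; E=∅; C=[SEL :: PRIM2(add)]; D=∅⟩
step 15: ⟨S=[8]; E=∅; C=[(7 - 0) :: PRIM2(add)]; D=∅⟩
step 16: ⟨S=[8]; E=∅; C=[7 :: 0 :: PRIM2(sub) :: PRIM2(add)]; D=∅⟩
step 17: ⟨S=[7 :: 8]; E=∅; C=[0 :: PRIM2(sub) :: PRIM2(add)]; D=∅⟩
step 18: ⟨S=[0 :: 7 :: 8]; E=∅; C=[PRIM2(sub) :: PRIM2(add)]; D=∅⟩
step 19: ⟨S=[7 :: 8]; E=∅; C=[PRIM2(add)]; D=∅⟩
step 20: ⟨S=[15]; E=∅; C=∅; D=∅⟩
→ final value 15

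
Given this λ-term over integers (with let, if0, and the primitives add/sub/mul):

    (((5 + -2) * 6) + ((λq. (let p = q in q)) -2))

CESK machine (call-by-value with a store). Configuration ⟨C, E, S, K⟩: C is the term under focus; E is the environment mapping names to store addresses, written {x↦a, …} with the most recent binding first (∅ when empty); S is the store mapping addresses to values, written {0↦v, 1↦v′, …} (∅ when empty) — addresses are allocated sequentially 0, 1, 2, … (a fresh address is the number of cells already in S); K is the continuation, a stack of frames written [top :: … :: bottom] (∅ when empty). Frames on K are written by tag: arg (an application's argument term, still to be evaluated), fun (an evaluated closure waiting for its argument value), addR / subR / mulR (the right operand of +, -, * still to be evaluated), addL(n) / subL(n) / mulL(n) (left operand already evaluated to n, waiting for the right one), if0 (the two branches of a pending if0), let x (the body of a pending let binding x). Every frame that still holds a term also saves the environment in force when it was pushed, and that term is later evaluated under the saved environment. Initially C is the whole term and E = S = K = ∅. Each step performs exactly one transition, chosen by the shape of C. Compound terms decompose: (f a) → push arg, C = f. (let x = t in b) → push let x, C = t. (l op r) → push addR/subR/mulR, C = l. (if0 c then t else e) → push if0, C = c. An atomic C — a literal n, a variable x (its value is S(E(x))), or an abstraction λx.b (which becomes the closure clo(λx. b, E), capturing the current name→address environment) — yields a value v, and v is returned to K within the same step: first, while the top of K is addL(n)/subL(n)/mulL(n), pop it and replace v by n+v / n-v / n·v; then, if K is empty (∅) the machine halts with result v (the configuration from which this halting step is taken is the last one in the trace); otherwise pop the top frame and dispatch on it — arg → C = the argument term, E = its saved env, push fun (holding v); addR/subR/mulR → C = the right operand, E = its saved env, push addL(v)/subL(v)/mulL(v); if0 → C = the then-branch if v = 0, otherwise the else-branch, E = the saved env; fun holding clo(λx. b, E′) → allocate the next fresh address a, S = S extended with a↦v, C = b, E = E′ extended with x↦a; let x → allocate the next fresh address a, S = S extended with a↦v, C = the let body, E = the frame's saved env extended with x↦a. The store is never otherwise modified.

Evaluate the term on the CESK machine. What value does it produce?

Answer: 16

Execution trace:
step 0: ⟨C=(((5 + -2) * 6) + ((λq. (let p = q in q)) -2)); E=∅; S=∅; K=∅⟩
step 1: ⟨C=((5 + -2) * 6); E=∅; S=∅; K=[addR]⟩
step 2: ⟨C=(5 + -2); E=∅; S=∅; K=[mulR :: addR]⟩
step 3: ⟨C=5; E=∅; S=∅; K=[addR :: mulR :: addR]⟩
step 4: ⟨C=-2; E=∅; S=∅; K=[addL(5) :: mulR :: addR]⟩
step 5: ⟨C=6; E=∅; S=∅; K=[mulL(3) :: addR]⟩
step 6: ⟨C=((λq. (let p = q in q)) -2); E=∅; S=∅; K=[addL(18)]⟩
step 7: ⟨C=(λq. (let p = q in q)); E=∅; S=∅; K=[arg :: addL(18)]⟩
step 8: ⟨C=-2; E=∅; S=∅; K=[fun :: addL(18)]⟩
step 9: ⟨C=(let p = q in q); E={q↦0}; S={0↦-2}; K=[addL(18)]⟩
step 10: ⟨C=q; E={q↦0}; S={0↦-2}; K=[let p :: addL(18)]⟩
step 11: ⟨C=q; E={p↦1, q↦0}; S={0↦-2, 1↦-2}; K=[addL(18)]⟩
→ final value 16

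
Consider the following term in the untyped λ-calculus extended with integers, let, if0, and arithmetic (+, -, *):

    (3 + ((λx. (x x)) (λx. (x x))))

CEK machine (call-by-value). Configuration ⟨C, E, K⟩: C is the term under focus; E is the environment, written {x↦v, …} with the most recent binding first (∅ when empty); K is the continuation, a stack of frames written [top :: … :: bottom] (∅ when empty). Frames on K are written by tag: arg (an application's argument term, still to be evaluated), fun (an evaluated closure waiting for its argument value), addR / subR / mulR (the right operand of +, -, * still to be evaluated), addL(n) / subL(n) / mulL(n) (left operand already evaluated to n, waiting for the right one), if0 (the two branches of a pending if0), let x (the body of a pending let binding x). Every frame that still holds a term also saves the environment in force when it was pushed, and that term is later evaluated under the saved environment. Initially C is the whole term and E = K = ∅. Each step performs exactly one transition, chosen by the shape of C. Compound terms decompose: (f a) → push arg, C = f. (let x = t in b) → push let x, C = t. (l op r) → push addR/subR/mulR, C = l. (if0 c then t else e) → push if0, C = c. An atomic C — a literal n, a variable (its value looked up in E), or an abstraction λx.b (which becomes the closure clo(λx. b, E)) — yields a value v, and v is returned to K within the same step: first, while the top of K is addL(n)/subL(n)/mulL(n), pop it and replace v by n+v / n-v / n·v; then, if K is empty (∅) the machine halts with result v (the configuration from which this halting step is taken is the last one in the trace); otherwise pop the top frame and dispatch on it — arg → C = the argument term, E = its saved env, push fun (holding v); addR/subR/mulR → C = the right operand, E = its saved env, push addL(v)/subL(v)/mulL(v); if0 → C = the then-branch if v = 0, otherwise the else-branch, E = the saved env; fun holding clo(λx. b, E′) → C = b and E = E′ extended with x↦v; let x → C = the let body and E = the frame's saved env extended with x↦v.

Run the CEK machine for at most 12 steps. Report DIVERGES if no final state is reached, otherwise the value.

Answer: DIVERGES (no final state within 12 steps)

Derivation:
[0] [C=(3 + ((λx. (x x)) (λx. (x x)))) | E=∅ | K=∅]
[1] [C=3 | E=∅ | K=[addR]]
[2] [C=((λx. (x x)) (λx. (x x))) | E=∅ | K=[addL(3)]]
[3] [C=(λx. (x x)) | E=∅ | K=[arg :: addL(3)]]
[4] [C=(λx. (x x)) | E=∅ | K=[fun :: addL(3)]]
[5] [C=(x x) | E={x↦clo(λx. (x x), ∅)} | K=[addL(3)]]
[6] [C=x | E={x↦clo(λx. (x x), ∅)} | K=[arg :: addL(3)]]
[7] [C=x | E={x↦clo(λx. (x x), ∅)} | K=[fun :: addL(3)]]
… configuration repeats with period 3 (steps 5–7 recur indefinitely) …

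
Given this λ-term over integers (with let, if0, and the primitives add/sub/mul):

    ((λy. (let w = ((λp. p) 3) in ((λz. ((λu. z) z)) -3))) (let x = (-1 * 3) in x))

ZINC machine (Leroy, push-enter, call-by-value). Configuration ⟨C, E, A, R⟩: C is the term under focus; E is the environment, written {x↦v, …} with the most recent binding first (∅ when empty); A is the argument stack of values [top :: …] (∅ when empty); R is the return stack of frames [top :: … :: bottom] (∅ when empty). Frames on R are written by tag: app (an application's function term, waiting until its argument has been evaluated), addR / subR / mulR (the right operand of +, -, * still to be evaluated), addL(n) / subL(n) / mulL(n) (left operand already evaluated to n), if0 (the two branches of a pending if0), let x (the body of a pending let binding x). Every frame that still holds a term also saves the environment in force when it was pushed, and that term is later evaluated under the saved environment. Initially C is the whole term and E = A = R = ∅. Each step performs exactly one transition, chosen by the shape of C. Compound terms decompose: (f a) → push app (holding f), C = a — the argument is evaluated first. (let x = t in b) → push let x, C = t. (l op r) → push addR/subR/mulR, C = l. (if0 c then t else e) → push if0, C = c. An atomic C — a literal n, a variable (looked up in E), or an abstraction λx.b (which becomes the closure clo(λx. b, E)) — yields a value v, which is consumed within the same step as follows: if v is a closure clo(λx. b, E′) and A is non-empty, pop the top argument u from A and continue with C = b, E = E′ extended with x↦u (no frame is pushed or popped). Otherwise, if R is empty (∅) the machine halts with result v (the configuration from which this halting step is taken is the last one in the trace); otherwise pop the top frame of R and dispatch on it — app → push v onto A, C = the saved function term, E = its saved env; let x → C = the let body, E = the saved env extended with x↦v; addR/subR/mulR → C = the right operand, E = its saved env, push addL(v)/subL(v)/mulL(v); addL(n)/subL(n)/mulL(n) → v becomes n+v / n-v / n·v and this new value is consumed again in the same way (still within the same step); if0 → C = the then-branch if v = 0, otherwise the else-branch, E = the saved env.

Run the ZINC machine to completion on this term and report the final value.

t=0: ⟨C=((λy. (let w = ((λp. p) 3) in ((λz. ((λu. z) z)) -3))) (let x = (-1 * 3) in x)); E=∅; A=∅; R=∅⟩
t=1: ⟨C=(let x = (-1 * 3) in x); E=∅; A=∅; R=[app]⟩
t=2: ⟨C=(-1 * 3); E=∅; A=∅; R=[let x :: app]⟩
t=3: ⟨C=-1; E=∅; A=∅; R=[mulR :: let x :: app]⟩
t=4: ⟨C=3; E=∅; A=∅; R=[mulL(-1) :: let x :: app]⟩
t=5: ⟨C=x; E={x↦-3}; A=∅; R=[app]⟩
t=6: ⟨C=(λy. (let w = ((λp. p) 3) in ((λz. ((λu. z) z)) -3))); E=∅; A=[-3]; R=∅⟩
t=7: ⟨C=(let w = ((λp. p) 3) in ((λz. ((λu. z) z)) -3)); E={y↦-3}; A=∅; R=∅⟩
t=8: ⟨C=((λp. p) 3); E={y↦-3}; A=∅; R=[let w]⟩
t=9: ⟨C=3; E={y↦-3}; A=∅; R=[app :: let w]⟩
t=10: ⟨C=(λp. p); E={y↦-3}; A=[3]; R=[let w]⟩
t=11: ⟨C=p; E={p↦3, y↦-3}; A=∅; R=[let w]⟩
t=12: ⟨C=((λz. ((λu. z) z)) -3); E={w↦3, y↦-3}; A=∅; R=∅⟩
t=13: ⟨C=-3; E={w↦3, y↦-3}; A=∅; R=[app]⟩
t=14: ⟨C=(λz. ((λu. z) z)); E={w↦3, y↦-3}; A=[-3]; R=∅⟩
t=15: ⟨C=((λu. z) z); E={z↦-3, w↦3, y↦-3}; A=∅; R=∅⟩
t=16: ⟨C=z; E={z↦-3, w↦3, y↦-3}; A=∅; R=[app]⟩
t=17: ⟨C=(λu. z); E={z↦-3, w↦3, y↦-3}; A=[-3]; R=∅⟩
t=18: ⟨C=z; E={u↦-3, z↦-3, w↦3, y↦-3}; A=∅; R=∅⟩
→ final value -3

Answer: -3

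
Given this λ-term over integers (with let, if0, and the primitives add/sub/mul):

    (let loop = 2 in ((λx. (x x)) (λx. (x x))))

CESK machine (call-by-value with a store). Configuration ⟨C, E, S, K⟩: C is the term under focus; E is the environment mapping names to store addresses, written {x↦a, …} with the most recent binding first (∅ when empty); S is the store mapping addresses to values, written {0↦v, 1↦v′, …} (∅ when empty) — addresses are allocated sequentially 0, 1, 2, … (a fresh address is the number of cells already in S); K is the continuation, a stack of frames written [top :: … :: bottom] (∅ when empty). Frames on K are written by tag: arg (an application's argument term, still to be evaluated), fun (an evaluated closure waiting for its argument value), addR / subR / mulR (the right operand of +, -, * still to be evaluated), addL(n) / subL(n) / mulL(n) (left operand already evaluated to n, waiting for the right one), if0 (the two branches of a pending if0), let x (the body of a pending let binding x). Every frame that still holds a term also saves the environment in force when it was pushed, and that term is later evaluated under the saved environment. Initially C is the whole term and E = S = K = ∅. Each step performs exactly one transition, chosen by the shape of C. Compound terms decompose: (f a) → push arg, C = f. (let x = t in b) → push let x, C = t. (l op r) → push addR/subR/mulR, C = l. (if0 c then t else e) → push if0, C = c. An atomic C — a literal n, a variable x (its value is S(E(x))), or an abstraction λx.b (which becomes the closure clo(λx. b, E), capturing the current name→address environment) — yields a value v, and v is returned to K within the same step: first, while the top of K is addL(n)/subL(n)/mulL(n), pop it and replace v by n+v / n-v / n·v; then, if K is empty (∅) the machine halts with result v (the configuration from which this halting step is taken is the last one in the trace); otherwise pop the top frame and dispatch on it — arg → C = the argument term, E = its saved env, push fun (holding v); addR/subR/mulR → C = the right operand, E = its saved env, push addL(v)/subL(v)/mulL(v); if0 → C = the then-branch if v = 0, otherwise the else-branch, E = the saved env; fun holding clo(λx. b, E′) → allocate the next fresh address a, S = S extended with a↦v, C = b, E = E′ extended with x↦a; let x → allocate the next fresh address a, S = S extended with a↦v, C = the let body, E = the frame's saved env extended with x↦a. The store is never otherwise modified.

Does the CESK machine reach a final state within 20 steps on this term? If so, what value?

t=0: [C=(let loop = 2 in ((λx. (x x)) (λx. (x x)))) | E=∅ | S=∅ | K=∅]
t=1: [C=2 | E=∅ | S=∅ | K=[let loop]]
t=2: [C=((λx. (x x)) (λx. (x x))) | E={loop↦0} | S={0↦2} | K=∅]
t=3: [C=(λx. (x x)) | E={loop↦0} | S={0↦2} | K=[arg]]
t=4: [C=(λx. (x x)) | E={loop↦0} | S={0↦2} | K=[fun]]
t=5: [C=(x x) | E={x↦1, loop↦0} | S={0↦2, 1↦clo(λx. (x x), {loop↦0})} | K=∅]
t=6: [C=x | E={x↦1, loop↦0} | S={0↦2, 1↦clo(λx. (x x), {loop↦0})} | K=[arg]]
t=7: [C=x | E={x↦1, loop↦0} | S={0↦2, 1↦clo(λx. (x x), {loop↦0})} | K=[fun]]
t=8: [C=(x x) | E={x↦2, loop↦0} | S={0↦2, 1↦clo(λx. (x x), {loop↦0}), 2↦clo(λx. (x x), {loop↦0})} | K=∅]
t=9: [C=x | E={x↦2, loop↦0} | S={0↦2, 1↦clo(λx. (x x), {loop↦0}), 2↦clo(λx. (x x), {loop↦0})} | K=[arg]]
t=10: [C=x | E={x↦2, loop↦0} | S={0↦2, 1↦clo(λx. (x x), {loop↦0}), 2↦clo(λx. (x x), {loop↦0})} | K=[fun]]
t=11: [C=(x x) | E={x↦3, loop↦0} | S={0↦2, 1↦clo(λx. (x x), {loop↦0}), 2↦clo(λx. (x x), {loop↦0}), 3↦clo(λx. (x x), {loop↦0})} | K=∅]
t=12: [C=x | E={x↦3, loop↦0} | S={0↦2, 1↦clo(λx. (x x), {loop↦0}), 2↦clo(λx. (x x), {loop↦0}), 3↦clo(λx. (x x), {loop↦0})} | K=[arg]]
t=13: [C=x | E={x↦3, loop↦0} | S={0↦2, 1↦clo(λx. (x x), {loop↦0}), 2↦clo(λx. (x x), {loop↦0}), 3↦clo(λx. (x x), {loop↦0})} | K=[fun]]
t=14: [C=(x x) | E={x↦4, loop↦0} | S={0↦2, 1↦clo(λx. (x x), {loop↦0}), 2↦clo(λx. (x x), {loop↦0}), 3↦clo(λx. (x x), {loop↦0}), 4↦clo(λx. (x x), {loop↦0})} | K=∅]
t=15: [C=x | E={x↦4, loop↦0} | S={0↦2, 1↦clo(λx. (x x), {loop↦0}), 2↦clo(λx. (x x), {loop↦0}), 3↦clo(λx. (x x), {loop↦0}), 4↦clo(λx. (x x), {loop↦0})} | K=[arg]]
t=16: [C=x | E={x↦4, loop↦0} | S={0↦2, 1↦clo(λx. (x x), {loop↦0}), 2↦clo(λx. (x x), {loop↦0}), 3↦clo(λx. (x x), {loop↦0}), 4↦clo(λx. (x x), {loop↦0})} | K=[fun]]
t=17: [C=(x x) | E={x↦5, loop↦0} | S={0↦2, 1↦clo(λx. (x x), {loop↦0}), 2↦clo(λx. (x x), {loop↦0}), 3↦clo(λx. (x x), {loop↦0}), 4↦clo(λx. (x x), {loop↦0}), 5↦clo(λx. (x x), {loop↦0})} | K=∅]
t=18: [C=x | E={x↦5, loop↦0} | S={0↦2, 1↦clo(λx. (x x), {loop↦0}), 2↦clo(λx. (x x), {loop↦0}), 3↦clo(λx. (x x), {loop↦0}), 4↦clo(λx. (x x), {loop↦0}), 5↦clo(λx. (x x), {loop↦0})} | K=[arg]]
t=19: [C=x | E={x↦5, loop↦0} | S={0↦2, 1↦clo(λx. (x x), {loop↦0}), 2↦clo(λx. (x x), {loop↦0}), 3↦clo(λx. (x x), {loop↦0}), 4↦clo(λx. (x x), {loop↦0}), 5↦clo(λx. (x x), {loop↦0})} | K=[fun]]
t=20: [C=(x x) | E={x↦6, loop↦0} | S={0↦2, 1↦clo(λx. (x x), {loop↦0}), 2↦clo(λx. (x x), {loop↦0}), 3↦clo(λx. (x x), {loop↦0}), 4↦clo(λx. (x x), {loop↦0}), 5↦clo(λx. (x x), {loop↦0}), 6↦clo(λx. (x x), {loop↦0})} | K=∅]
→ 20 transitions taken and the configuration is still not final: no result within 20 steps

Answer: DIVERGES (no final state within 20 steps)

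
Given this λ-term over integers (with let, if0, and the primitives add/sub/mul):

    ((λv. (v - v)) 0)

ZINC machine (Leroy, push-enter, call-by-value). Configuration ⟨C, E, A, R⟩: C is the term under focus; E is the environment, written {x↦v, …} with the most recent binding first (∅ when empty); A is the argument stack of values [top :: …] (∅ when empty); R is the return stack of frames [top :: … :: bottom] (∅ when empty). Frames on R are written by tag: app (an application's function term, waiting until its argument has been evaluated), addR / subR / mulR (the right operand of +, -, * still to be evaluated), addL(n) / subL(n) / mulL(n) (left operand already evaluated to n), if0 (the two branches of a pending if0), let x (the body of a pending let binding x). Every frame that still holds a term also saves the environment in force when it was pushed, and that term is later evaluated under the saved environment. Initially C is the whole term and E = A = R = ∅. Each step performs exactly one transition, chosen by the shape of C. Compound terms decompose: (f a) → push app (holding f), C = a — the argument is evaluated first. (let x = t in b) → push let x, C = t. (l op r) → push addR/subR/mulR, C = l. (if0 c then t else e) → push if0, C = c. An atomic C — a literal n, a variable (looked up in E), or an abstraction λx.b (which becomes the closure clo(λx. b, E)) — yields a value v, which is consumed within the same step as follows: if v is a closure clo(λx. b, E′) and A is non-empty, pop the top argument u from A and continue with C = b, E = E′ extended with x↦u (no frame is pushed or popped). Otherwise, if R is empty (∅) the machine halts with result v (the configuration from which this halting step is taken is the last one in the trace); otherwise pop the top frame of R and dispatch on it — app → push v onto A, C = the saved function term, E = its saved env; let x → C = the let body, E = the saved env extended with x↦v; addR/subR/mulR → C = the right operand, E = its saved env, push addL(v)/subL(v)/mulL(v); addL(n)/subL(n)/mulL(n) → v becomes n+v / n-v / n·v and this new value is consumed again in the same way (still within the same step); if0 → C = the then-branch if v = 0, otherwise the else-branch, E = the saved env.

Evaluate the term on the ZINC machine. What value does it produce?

t=0: [C=((λv. (v - v)) 0) | E=∅ | A=∅ | R=∅]
t=1: [C=0 | E=∅ | A=∅ | R=[app]]
t=2: [C=(λv. (v - v)) | E=∅ | A=[0] | R=∅]
t=3: [C=(v - v) | E={v↦0} | A=∅ | R=∅]
t=4: [C=v | E={v↦0} | A=∅ | R=[subR]]
t=5: [C=v | E={v↦0} | A=∅ | R=[subL(0)]]
→ final value 0

Answer: 0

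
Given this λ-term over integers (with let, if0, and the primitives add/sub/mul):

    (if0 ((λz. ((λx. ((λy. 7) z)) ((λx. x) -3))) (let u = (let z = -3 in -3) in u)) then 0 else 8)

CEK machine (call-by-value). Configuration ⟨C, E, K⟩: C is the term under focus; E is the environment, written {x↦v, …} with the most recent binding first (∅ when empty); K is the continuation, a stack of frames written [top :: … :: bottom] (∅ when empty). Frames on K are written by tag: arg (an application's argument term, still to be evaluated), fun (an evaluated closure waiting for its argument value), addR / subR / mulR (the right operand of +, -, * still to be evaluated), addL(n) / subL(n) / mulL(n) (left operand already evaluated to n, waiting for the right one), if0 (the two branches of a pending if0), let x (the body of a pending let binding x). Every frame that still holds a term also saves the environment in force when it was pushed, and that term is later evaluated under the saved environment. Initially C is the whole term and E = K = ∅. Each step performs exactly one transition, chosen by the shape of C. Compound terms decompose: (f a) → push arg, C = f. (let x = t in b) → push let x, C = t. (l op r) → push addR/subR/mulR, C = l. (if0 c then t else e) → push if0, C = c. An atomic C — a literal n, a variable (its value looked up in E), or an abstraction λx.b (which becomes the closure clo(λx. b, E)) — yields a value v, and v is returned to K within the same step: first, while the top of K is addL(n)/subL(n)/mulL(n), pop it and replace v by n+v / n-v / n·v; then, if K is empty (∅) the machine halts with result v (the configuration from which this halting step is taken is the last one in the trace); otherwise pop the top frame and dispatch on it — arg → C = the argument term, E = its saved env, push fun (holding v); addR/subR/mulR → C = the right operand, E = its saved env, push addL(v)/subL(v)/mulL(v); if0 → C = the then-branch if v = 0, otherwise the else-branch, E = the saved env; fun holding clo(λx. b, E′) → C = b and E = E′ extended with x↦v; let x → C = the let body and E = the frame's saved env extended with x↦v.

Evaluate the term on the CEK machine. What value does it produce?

step 0: [C=(if0 ((λz. ((λx. ((λy. 7) z)) ((λx. x) -3))) (let u = (let z = -3 in -3) in u)) then 0 else 8) | E=∅ | K=∅]
step 1: [C=((λz. ((λx. ((λy. 7) z)) ((λx. x) -3))) (let u = (let z = -3 in -3) in u)) | E=∅ | K=[if0]]
step 2: [C=(λz. ((λx. ((λy. 7) z)) ((λx. x) -3))) | E=∅ | K=[arg :: if0]]
step 3: [C=(let u = (let z = -3 in -3) in u) | E=∅ | K=[fun :: if0]]
step 4: [C=(let z = -3 in -3) | E=∅ | K=[let u :: fun :: if0]]
step 5: [C=-3 | E=∅ | K=[let z :: let u :: fun :: if0]]
step 6: [C=-3 | E={z↦-3} | K=[let u :: fun :: if0]]
step 7: [C=u | E={u↦-3} | K=[fun :: if0]]
step 8: [C=((λx. ((λy. 7) z)) ((λx. x) -3)) | E={z↦-3} | K=[if0]]
step 9: [C=(λx. ((λy. 7) z)) | E={z↦-3} | K=[arg :: if0]]
step 10: [C=((λx. x) -3) | E={z↦-3} | K=[fun :: if0]]
step 11: [C=(λx. x) | E={z↦-3} | K=[arg :: fun :: if0]]
step 12: [C=-3 | E={z↦-3} | K=[fun :: fun :: if0]]
step 13: [C=x | E={x↦-3, z↦-3} | K=[fun :: if0]]
step 14: [C=((λy. 7) z) | E={x↦-3, z↦-3} | K=[if0]]
step 15: [C=(λy. 7) | E={x↦-3, z↦-3} | K=[arg :: if0]]
step 16: [C=z | E={x↦-3, z↦-3} | K=[fun :: if0]]
step 17: [C=7 | E={y↦-3, x↦-3, z↦-3} | K=[if0]]
step 18: [C=8 | E=∅ | K=∅]
→ final value 8

Answer: 8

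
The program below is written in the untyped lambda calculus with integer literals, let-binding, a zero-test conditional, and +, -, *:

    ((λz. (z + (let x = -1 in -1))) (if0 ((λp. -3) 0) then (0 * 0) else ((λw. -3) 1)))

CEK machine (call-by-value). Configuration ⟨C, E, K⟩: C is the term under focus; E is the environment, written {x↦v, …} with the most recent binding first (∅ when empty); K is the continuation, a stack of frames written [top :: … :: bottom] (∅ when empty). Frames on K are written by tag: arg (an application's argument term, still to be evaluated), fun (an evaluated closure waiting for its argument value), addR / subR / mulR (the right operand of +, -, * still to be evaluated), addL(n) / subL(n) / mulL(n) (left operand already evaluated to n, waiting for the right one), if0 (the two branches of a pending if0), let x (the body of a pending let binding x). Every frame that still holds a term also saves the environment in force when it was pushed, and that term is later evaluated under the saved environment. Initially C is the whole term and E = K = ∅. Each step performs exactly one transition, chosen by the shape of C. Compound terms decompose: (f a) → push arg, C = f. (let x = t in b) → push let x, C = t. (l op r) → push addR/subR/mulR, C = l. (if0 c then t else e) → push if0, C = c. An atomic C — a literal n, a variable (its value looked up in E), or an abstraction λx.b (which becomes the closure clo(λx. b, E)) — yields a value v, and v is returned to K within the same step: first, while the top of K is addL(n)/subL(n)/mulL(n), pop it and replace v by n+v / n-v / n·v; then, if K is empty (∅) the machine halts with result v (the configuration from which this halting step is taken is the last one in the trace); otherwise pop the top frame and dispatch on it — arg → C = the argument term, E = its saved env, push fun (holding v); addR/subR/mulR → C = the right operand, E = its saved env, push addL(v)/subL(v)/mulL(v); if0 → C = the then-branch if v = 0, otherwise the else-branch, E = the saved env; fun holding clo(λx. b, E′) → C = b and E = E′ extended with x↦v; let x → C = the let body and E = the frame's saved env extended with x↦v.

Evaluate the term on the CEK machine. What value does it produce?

Answer: -4

Execution trace:
step 0: <C=((λz. (z + (let x = -1 in -1))) (if0 ((λp. -3) 0) then (0 * 0) else ((λw. -3) 1))), E=∅, K=∅>
step 1: <C=(λz. (z + (let x = -1 in -1))), E=∅, K=[arg]>
step 2: <C=(if0 ((λp. -3) 0) then (0 * 0) else ((λw. -3) 1)), E=∅, K=[fun]>
step 3: <C=((λp. -3) 0), E=∅, K=[if0 :: fun]>
step 4: <C=(λp. -3), E=∅, K=[arg :: if0 :: fun]>
step 5: <C=0, E=∅, K=[fun :: if0 :: fun]>
step 6: <C=-3, E={p↦0}, K=[if0 :: fun]>
step 7: <C=((λw. -3) 1), E=∅, K=[fun]>
step 8: <C=(λw. -3), E=∅, K=[arg :: fun]>
step 9: <C=1, E=∅, K=[fun :: fun]>
step 10: <C=-3, E={w↦1}, K=[fun]>
step 11: <C=(z + (let x = -1 in -1)), E={z↦-3}, K=∅>
step 12: <C=z, E={z↦-3}, K=[addR]>
step 13: <C=(let x = -1 in -1), E={z↦-3}, K=[addL(-3)]>
step 14: <C=-1, E={z↦-3}, K=[let x :: addL(-3)]>
step 15: <C=-1, E={x↦-1, z↦-3}, K=[addL(-3)]>
→ final value -4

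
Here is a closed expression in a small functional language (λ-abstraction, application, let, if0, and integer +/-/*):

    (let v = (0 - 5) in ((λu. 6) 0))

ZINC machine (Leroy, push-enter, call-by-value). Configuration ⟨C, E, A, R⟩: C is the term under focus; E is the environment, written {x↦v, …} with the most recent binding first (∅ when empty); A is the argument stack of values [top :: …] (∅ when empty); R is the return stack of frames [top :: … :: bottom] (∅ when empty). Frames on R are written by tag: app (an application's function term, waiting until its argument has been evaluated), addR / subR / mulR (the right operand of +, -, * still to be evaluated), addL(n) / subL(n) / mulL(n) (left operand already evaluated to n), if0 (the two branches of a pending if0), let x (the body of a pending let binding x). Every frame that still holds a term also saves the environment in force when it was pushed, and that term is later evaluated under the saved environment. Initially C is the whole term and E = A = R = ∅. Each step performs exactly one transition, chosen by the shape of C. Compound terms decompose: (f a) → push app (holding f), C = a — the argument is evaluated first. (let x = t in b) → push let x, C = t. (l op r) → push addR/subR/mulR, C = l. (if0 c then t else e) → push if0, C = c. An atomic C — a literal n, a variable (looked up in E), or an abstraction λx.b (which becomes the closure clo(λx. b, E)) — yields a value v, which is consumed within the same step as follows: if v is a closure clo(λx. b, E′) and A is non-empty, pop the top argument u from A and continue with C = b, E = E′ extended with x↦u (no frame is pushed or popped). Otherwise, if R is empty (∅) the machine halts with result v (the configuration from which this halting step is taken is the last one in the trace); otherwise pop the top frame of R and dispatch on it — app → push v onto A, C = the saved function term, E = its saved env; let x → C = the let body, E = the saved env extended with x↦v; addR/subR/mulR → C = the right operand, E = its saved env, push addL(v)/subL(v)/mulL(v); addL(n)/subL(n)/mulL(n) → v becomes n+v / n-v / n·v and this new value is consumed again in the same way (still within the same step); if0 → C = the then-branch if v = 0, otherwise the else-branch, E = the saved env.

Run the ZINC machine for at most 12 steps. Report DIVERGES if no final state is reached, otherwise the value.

0. [C=(let v = (0 - 5) in ((λu. 6) 0)) | E=∅ | A=∅ | R=∅]
1. [C=(0 - 5) | E=∅ | A=∅ | R=[let v]]
2. [C=0 | E=∅ | A=∅ | R=[subR :: let v]]
3. [C=5 | E=∅ | A=∅ | R=[subL(0) :: let v]]
4. [C=((λu. 6) 0) | E={v↦-5} | A=∅ | R=∅]
5. [C=0 | E={v↦-5} | A=∅ | R=[app]]
6. [C=(λu. 6) | E={v↦-5} | A=[0] | R=∅]
7. [C=6 | E={u↦0, v↦-5} | A=∅ | R=∅]
→ final value 6

Answer: 6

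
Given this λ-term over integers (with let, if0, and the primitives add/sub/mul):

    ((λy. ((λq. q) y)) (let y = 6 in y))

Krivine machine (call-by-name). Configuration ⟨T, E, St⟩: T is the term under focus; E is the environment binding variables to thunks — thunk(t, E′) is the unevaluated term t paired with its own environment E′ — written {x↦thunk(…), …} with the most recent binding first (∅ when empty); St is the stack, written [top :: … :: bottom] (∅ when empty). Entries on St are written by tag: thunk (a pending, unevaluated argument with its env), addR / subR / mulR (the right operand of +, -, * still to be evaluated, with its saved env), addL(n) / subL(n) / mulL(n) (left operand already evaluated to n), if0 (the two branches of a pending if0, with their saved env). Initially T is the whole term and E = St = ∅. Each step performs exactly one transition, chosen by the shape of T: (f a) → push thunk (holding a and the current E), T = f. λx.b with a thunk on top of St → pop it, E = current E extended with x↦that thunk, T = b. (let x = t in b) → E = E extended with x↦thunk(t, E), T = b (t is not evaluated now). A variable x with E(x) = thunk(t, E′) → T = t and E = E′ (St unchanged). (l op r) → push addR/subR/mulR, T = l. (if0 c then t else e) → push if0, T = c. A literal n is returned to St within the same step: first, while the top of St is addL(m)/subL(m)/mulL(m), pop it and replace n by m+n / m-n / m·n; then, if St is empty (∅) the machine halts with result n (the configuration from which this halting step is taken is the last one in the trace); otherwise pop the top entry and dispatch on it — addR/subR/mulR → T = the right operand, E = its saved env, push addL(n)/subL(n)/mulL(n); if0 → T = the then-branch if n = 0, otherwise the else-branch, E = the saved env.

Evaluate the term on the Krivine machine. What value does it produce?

Answer: 6

Execution trace:
[0] ⟨T=((λy. ((λq. q) y)) (let y = 6 in y)); E=∅; St=∅⟩
[1] ⟨T=(λy. ((λq. q) y)); E=∅; St=[thunk]⟩
[2] ⟨T=((λq. q) y); E={y↦thunk((let y = 6 in y), ∅)}; St=∅⟩
[3] ⟨T=(λq. q); E={y↦thunk((let y = 6 in y), ∅)}; St=[thunk]⟩
[4] ⟨T=q; E={q↦thunk(y, {y↦thunk((let y = 6 in y), ∅)}), y↦thunk((let y = 6 in y), ∅)}; St=∅⟩
[5] ⟨T=y; E={y↦thunk((let y = 6 in y), ∅)}; St=∅⟩
[6] ⟨T=(let y = 6 in y); E=∅; St=∅⟩
[7] ⟨T=y; E={y↦thunk(6, ∅)}; St=∅⟩
[8] ⟨T=6; E=∅; St=∅⟩
→ final value 6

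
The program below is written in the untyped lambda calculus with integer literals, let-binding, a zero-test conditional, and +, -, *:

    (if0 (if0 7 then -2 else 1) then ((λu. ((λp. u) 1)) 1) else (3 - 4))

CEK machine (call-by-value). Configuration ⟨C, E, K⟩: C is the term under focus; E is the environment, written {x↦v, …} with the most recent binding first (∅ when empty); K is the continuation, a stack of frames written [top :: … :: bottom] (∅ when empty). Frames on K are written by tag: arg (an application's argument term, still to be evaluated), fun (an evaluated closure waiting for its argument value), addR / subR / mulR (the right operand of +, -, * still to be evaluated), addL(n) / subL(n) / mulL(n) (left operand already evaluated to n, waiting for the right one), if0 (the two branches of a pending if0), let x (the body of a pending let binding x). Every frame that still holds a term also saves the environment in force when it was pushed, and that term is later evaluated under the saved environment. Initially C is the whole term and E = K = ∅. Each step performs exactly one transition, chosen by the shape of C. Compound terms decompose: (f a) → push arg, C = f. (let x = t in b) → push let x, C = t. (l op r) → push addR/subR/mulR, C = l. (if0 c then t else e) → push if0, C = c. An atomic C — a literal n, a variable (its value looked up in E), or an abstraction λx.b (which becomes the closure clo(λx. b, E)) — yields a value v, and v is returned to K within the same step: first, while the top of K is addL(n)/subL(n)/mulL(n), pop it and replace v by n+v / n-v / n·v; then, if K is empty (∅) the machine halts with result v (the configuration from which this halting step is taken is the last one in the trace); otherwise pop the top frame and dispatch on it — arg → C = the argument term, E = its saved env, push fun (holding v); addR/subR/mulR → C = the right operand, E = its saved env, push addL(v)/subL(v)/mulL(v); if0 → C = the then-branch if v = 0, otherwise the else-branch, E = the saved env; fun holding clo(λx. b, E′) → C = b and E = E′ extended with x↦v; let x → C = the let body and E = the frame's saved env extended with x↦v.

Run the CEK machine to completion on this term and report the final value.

t=0: <C=(if0 (if0 7 then -2 else 1) then ((λu. ((λp. u) 1)) 1) else (3 - 4)), E=∅, K=∅>
t=1: <C=(if0 7 then -2 else 1), E=∅, K=[if0]>
t=2: <C=7, E=∅, K=[if0 :: if0]>
t=3: <C=1, E=∅, K=[if0]>
t=4: <C=(3 - 4), E=∅, K=∅>
t=5: <C=3, E=∅, K=[subR]>
t=6: <C=4, E=∅, K=[subL(3)]>
→ final value -1

Answer: -1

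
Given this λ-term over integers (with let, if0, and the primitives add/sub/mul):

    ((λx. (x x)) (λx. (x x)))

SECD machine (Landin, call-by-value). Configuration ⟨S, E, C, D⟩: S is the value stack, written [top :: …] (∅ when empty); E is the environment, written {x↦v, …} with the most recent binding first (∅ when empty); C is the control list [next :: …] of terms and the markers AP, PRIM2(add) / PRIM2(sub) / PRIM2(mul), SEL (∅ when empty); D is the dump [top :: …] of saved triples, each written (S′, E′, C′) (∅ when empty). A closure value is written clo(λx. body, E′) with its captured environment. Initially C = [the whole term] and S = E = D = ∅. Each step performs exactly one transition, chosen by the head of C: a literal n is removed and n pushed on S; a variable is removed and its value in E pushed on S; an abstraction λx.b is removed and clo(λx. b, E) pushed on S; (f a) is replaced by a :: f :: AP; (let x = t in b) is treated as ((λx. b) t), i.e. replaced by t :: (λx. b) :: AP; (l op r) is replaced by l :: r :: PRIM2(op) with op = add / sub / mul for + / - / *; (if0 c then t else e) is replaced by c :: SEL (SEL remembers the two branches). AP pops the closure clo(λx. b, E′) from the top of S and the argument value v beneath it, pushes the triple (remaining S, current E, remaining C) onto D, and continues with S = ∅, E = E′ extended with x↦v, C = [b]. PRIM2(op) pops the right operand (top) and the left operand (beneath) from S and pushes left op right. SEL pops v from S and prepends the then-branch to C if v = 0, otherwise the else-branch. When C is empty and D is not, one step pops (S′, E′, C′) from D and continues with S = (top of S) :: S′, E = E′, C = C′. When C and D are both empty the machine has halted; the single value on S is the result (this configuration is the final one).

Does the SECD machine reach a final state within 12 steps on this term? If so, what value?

0. [S=∅ | E=∅ | C=[((λx. (x x)) (λx. (x x)))] | D=∅]
1. [S=∅ | E=∅ | C=[(λx. (x x)) :: (λx. (x x)) :: AP] | D=∅]
2. [S=[clo(λx. (x x), ∅)] | E=∅ | C=[(λx. (x x)) :: AP] | D=∅]
3. [S=[clo(λx. (x x), ∅) :: clo(λx. (x x), ∅)] | E=∅ | C=[AP] | D=∅]
4. [S=∅ | E={x↦clo(λx. (x x), ∅)} | C=[(x x)] | D=[(∅, ∅, ∅)]]
5. [S=∅ | E={x↦clo(λx. (x x), ∅)} | C=[x :: x :: AP] | D=[(∅, ∅, ∅)]]
6. [S=[clo(λx. (x x), ∅)] | E={x↦clo(λx. (x x), ∅)} | C=[x :: AP] | D=[(∅, ∅, ∅)]]
7. [S=[clo(λx. (x x), ∅) :: clo(λx. (x x), ∅)] | E={x↦clo(λx. (x x), ∅)} | C=[AP] | D=[(∅, ∅, ∅)]]
8. [S=∅ | E={x↦clo(λx. (x x), ∅)} | C=[(x x)] | D=[(∅, {x↦clo(λx. (x x), ∅)}, ∅) :: (∅, ∅, ∅)]]
9. [S=∅ | E={x↦clo(λx. (x x), ∅)} | C=[x :: x :: AP] | D=[(∅, {x↦clo(λx. (x x), ∅)}, ∅) :: (∅, ∅, ∅)]]
10. [S=[clo(λx. (x x), ∅)] | E={x↦clo(λx. (x x), ∅)} | C=[x :: AP] | D=[(∅, {x↦clo(λx. (x x), ∅)}, ∅) :: (∅, ∅, ∅)]]
11. [S=[clo(λx. (x x), ∅) :: clo(λx. (x x), ∅)] | E={x↦clo(λx. (x x), ∅)} | C=[AP] | D=[(∅, {x↦clo(λx. (x x), ∅)}, ∅) :: (∅, ∅, ∅)]]
12. [S=∅ | E={x↦clo(λx. (x x), ∅)} | C=[(x x)] | D=[(∅, {x↦clo(λx. (x x), ∅)}, ∅) :: (∅, {x↦clo(λx. (x x), ∅)}, ∅) :: (∅, ∅, ∅)]]
→ 12 transitions taken and the configuration is still not final: no result within 12 steps

Answer: DIVERGES (no final state within 12 steps)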